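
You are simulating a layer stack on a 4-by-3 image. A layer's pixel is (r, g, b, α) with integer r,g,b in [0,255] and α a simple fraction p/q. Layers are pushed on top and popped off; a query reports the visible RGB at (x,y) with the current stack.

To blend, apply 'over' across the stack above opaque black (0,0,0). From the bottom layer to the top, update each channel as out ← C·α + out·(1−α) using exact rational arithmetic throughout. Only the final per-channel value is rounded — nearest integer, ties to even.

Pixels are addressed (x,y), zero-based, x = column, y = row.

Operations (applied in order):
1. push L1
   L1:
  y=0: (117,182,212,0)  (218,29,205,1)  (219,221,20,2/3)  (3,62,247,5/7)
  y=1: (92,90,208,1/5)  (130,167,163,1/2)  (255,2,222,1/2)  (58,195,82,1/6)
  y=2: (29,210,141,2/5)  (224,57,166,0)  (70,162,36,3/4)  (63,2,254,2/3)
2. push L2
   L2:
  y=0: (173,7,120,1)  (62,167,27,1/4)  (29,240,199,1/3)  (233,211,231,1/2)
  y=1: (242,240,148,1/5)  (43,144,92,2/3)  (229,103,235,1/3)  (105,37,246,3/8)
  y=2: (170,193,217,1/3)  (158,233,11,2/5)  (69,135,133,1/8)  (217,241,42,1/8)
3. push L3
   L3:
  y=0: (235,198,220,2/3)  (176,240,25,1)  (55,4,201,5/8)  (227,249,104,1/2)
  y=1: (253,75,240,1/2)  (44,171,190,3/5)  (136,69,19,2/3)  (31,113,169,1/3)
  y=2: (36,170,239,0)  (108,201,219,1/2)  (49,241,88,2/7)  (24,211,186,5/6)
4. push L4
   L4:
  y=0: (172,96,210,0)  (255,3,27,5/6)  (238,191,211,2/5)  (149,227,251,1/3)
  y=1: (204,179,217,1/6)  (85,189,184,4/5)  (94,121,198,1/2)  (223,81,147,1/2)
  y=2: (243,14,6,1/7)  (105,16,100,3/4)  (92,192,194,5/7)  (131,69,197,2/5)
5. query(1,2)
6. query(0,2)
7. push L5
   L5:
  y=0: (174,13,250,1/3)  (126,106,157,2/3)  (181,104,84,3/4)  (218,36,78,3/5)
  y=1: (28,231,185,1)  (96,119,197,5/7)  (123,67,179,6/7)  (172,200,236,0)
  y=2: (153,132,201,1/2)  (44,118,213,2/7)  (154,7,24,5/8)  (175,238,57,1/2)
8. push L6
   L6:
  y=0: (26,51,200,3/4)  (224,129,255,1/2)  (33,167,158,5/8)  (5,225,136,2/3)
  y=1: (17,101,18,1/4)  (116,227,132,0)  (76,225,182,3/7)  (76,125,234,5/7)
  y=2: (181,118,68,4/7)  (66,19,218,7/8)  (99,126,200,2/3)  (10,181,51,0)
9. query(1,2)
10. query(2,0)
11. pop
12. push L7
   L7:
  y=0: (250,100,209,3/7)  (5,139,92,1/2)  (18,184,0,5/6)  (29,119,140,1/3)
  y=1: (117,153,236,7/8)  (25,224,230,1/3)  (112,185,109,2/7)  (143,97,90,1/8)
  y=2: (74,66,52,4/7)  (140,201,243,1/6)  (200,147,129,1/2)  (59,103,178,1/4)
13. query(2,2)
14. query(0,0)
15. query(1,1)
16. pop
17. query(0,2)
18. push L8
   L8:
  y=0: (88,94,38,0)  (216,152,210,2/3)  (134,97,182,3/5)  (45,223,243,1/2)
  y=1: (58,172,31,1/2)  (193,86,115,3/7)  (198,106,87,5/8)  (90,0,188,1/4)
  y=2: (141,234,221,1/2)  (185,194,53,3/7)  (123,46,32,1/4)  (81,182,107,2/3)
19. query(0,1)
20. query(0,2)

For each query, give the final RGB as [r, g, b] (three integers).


at x=1,y=2 over L1,L2,L3,L4:
L1 α=0: [0, 0, 0]
L2 α=2/5: [316/5, 466/5, 22/5]
L3 α=1/2: [428/5, 1471/10, 1117/10]
L4 α=3/4: [2003/20, 1951/40, 4117/40]
= [100, 49, 103]

at x=0,y=2 over L1,L2,L3,L4:
after L1 α=2/5: [58/5, 84, 282/5]
after L2 α=1/3: [322/5, 361/3, 1649/15]
after L3 α=0: [322/5, 361/3, 1649/15]
after L4 α=1/7: [3147/35, 736/7, 3328/35]
rounded: [90, 105, 95]

(1,2) stack=L1,L2,L3,L4,L5,L6; from [0,0,0]:
+L1 (α=0) → [0, 0, 0]
+L2 (α=2/5) → [316/5, 466/5, 22/5]
+L3 (α=1/2) → [428/5, 1471/10, 1117/10]
+L4 (α=3/4) → [2003/20, 1951/40, 4117/40]
+L5 (α=2/7) → [2355/28, 3839/56, 1075/8]
+L6 (α=7/8) → [15291/224, 11287/448, 13283/64]
= [68, 25, 208]

(2,0) stack=L1,L2,L3,L4,L5,L6; from [0,0,0]:
after L1 α=2/3: [146, 442/3, 40/3]
after L2 α=1/3: [107, 1604/9, 677/9]
after L3 α=5/8: [149/2, 208/3, 923/6]
after L4 α=2/5: [1399/10, 118, 1767/10]
after L5 α=3/4: [6829/40, 215/2, 4287/40]
after L6 α=5/8: [27087/320, 2315/16, 44461/320]
→ [85, 145, 139]

at x=2,y=2 over L1,L2,L3,L4,L5,L7:
L1 α=3/4: [105/2, 243/2, 27]
L2 α=1/8: [873/16, 1971/16, 161/4]
L3 α=2/7: [5933/112, 17567/112, 1509/28]
L4 α=5/7: [31693/392, 71327/392, 15089/98]
L5 α=5/8: [396919/3136, 227701/3136, 57027/784]
L7 α=1/2: [1024119/6272, 688693/6272, 158163/1568]
= [163, 110, 101]

at x=0,y=0 over L1,L2,L3,L4,L5,L7:
+L1 (α=0) → [0, 0, 0]
+L2 (α=1) → [173, 7, 120]
+L3 (α=2/3) → [643/3, 403/3, 560/3]
+L4 (α=0) → [643/3, 403/3, 560/3]
+L5 (α=1/3) → [1808/9, 845/9, 1870/9]
+L7 (α=3/7) → [13982/63, 6080/63, 13123/63]
= [222, 97, 208]

at x=1,y=1 over L1,L2,L3,L4,L5,L7:
after L1 α=1/2: [65, 167/2, 163/2]
after L2 α=2/3: [151/3, 743/6, 177/2]
after L3 α=3/5: [698/15, 2282/15, 747/5]
after L4 α=4/5: [5798/75, 13622/75, 4427/25]
after L5 α=5/7: [47596/525, 10267/75, 33479/175]
after L7 α=1/3: [108317/1575, 37334/225, 35736/175]
= [69, 166, 204]

at x=0,y=2 over L1,L2,L3,L4,L5:
after L1 α=2/5: [58/5, 84, 282/5]
after L2 α=1/3: [322/5, 361/3, 1649/15]
after L3 α=0: [322/5, 361/3, 1649/15]
after L4 α=1/7: [3147/35, 736/7, 3328/35]
after L5 α=1/2: [4251/35, 830/7, 10363/70]
rounded: [121, 119, 148]

at x=0,y=1 over L1,L2,L3,L4,L5,L8:
after L1 α=1/5: [92/5, 18, 208/5]
after L2 α=1/5: [1578/25, 312/5, 1572/25]
after L3 α=1/2: [7903/50, 687/10, 3786/25]
after L4 α=1/6: [9943/60, 1045/12, 4871/30]
after L5 α=1: [28, 231, 185]
after L8 α=1/2: [43, 403/2, 108]
→ [43, 202, 108]

query (0,2) [L1,L2,L3,L4,L5,L8] — begin 0,0,0
after L1 α=2/5: [58/5, 84, 282/5]
after L2 α=1/3: [322/5, 361/3, 1649/15]
after L3 α=0: [322/5, 361/3, 1649/15]
after L4 α=1/7: [3147/35, 736/7, 3328/35]
after L5 α=1/2: [4251/35, 830/7, 10363/70]
after L8 α=1/2: [4593/35, 1234/7, 25833/140]
= [131, 176, 185]


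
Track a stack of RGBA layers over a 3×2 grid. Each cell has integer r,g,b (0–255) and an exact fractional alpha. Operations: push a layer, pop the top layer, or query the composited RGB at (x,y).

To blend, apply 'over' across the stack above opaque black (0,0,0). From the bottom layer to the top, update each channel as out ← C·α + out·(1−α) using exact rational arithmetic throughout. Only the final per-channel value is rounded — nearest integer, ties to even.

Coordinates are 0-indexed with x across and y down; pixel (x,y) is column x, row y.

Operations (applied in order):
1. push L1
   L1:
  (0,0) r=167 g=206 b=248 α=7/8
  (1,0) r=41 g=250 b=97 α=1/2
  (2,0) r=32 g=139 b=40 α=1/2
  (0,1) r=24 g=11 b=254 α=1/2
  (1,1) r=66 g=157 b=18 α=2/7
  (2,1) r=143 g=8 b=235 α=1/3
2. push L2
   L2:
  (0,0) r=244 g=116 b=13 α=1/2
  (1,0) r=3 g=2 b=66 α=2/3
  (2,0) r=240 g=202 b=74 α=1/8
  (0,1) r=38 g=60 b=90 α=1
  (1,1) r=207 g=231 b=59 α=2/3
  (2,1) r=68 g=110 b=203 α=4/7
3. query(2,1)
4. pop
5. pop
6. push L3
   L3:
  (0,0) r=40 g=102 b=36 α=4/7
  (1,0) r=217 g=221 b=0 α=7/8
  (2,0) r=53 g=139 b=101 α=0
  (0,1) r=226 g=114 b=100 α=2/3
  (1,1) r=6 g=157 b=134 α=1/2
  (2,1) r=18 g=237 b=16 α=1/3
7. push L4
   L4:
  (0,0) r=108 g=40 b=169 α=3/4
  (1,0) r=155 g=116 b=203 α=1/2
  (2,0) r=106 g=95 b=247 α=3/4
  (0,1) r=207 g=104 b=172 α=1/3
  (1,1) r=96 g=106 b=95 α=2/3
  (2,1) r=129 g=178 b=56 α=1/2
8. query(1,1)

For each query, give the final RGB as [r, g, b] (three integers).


(2,1) stack=L1,L2; from [0,0,0]:
after L1 α=1/3: [143/3, 8/3, 235/3]
after L2 α=4/7: [415/7, 64, 1047/7]
→ [59, 64, 150]

(1,1) stack=L3,L4; from [0,0,0]:
L3 α=1/2: [3, 157/2, 67]
L4 α=2/3: [65, 581/6, 257/3]
= [65, 97, 86]


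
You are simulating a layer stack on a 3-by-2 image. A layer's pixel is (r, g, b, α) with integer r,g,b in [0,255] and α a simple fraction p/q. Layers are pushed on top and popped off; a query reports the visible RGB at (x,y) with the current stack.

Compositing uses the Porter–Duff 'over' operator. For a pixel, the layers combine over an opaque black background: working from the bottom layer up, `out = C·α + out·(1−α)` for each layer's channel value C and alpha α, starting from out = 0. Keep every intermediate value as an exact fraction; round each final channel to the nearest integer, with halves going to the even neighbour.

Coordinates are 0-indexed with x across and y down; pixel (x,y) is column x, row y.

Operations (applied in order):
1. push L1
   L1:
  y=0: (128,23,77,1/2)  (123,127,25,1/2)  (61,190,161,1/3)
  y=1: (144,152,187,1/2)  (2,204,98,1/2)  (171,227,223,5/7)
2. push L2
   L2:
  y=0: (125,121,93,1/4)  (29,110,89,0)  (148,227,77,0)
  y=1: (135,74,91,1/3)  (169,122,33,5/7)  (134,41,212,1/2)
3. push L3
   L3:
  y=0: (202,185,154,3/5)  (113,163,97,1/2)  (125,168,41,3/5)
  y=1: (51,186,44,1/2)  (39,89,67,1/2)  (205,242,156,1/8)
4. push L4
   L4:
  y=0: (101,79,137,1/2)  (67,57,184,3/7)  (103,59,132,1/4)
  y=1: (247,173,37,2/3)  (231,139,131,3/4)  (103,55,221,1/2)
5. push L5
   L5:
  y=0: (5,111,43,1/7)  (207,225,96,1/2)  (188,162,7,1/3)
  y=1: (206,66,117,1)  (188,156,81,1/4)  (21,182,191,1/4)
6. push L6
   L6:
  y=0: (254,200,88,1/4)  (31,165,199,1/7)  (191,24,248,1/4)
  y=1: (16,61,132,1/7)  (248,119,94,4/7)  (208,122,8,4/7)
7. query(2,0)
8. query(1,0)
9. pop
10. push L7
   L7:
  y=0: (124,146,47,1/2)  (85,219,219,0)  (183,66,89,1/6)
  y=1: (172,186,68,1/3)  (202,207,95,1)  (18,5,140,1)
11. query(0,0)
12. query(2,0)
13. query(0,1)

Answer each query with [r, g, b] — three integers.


at x=2,y=0 over L1,L2,L3,L4,L5,L6:
+L1 (α=1/3) → [61/3, 190/3, 161/3]
+L2 (α=0) → [61/3, 190/3, 161/3]
+L3 (α=3/5) → [1247/15, 1892/15, 691/15]
+L4 (α=1/4) → [881/10, 2187/20, 1351/20]
+L5 (α=1/3) → [607/5, 1269/10, 1421/30]
+L6 (α=1/4) → [694/5, 4047/40, 3901/40]
→ [139, 101, 98]

query (1,0) [L1,L2,L3,L4,L5,L6] — begin 0,0,0
+L1 (α=1/2) → [123/2, 127/2, 25/2]
+L2 (α=0) → [123/2, 127/2, 25/2]
+L3 (α=1/2) → [349/4, 453/4, 219/4]
+L4 (α=3/7) → [550/7, 624/7, 771/7]
+L5 (α=1/2) → [1999/14, 2199/14, 1443/14]
+L6 (α=1/7) → [6214/49, 7752/49, 5722/49]
rounded: [127, 158, 117]

at x=0,y=0 over L1,L2,L3,L4,L5,L7:
+L1 (α=1/2) → [64, 23/2, 77/2]
+L2 (α=1/4) → [317/4, 311/8, 417/8]
+L3 (α=3/5) → [1529/10, 2531/20, 453/4]
+L4 (α=1/2) → [2539/20, 4111/40, 1001/8]
+L5 (α=1/7) → [7667/70, 2079/20, 3175/28]
+L7 (α=1/2) → [16347/140, 4999/40, 4491/56]
= [117, 125, 80]

query (2,0) [L1,L2,L3,L4,L5,L7] — begin 0,0,0
after L1 α=1/3: [61/3, 190/3, 161/3]
after L2 α=0: [61/3, 190/3, 161/3]
after L3 α=3/5: [1247/15, 1892/15, 691/15]
after L4 α=1/4: [881/10, 2187/20, 1351/20]
after L5 α=1/3: [607/5, 1269/10, 1421/30]
after L7 α=1/6: [395/3, 467/4, 1955/36]
→ [132, 117, 54]

(0,1) stack=L1,L2,L3,L4,L5,L7; from [0,0,0]:
after L1 α=1/2: [72, 76, 187/2]
after L2 α=1/3: [93, 226/3, 278/3]
after L3 α=1/2: [72, 392/3, 205/3]
after L4 α=2/3: [566/3, 1430/9, 427/9]
after L5 α=1: [206, 66, 117]
after L7 α=1/3: [584/3, 106, 302/3]
→ [195, 106, 101]


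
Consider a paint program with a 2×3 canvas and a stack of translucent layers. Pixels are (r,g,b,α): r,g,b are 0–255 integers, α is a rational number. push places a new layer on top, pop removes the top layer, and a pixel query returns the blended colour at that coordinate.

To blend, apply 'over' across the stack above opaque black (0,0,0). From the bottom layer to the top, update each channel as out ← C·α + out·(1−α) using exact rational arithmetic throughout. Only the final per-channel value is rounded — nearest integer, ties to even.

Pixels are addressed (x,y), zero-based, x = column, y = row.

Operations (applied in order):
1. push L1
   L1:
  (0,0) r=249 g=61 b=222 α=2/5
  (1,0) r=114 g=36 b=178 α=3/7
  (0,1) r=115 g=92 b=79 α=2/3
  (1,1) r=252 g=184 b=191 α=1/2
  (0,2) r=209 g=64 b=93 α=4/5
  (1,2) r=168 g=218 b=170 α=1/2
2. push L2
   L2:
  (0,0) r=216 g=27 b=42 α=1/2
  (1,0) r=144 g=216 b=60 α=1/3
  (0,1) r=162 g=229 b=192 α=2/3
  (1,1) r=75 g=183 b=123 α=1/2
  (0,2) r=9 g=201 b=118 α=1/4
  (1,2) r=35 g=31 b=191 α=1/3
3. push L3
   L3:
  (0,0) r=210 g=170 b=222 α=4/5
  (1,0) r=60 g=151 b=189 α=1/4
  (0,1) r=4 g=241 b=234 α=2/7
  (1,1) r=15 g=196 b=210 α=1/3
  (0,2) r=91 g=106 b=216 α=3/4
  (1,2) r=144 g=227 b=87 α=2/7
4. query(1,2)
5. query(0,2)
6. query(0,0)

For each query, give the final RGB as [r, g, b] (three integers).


(1,2) stack=L1,L2,L3; from [0,0,0]:
+L1 (α=1/2) → [84, 109, 85]
+L2 (α=1/3) → [203/3, 83, 361/3]
+L3 (α=2/7) → [1879/21, 869/7, 2327/21]
→ [89, 124, 111]

query (0,2) [L1,L2,L3] — begin 0,0,0
+L1 (α=4/5) → [836/5, 256/5, 372/5]
+L2 (α=1/4) → [2553/20, 1773/20, 853/10]
+L3 (α=3/4) → [8013/80, 8133/80, 7333/40]
rounded: [100, 102, 183]

at x=0,y=0 over L1,L2,L3:
L1 α=2/5: [498/5, 122/5, 444/5]
L2 α=1/2: [789/5, 257/10, 327/5]
L3 α=4/5: [4989/25, 7057/50, 4767/25]
rounded: [200, 141, 191]


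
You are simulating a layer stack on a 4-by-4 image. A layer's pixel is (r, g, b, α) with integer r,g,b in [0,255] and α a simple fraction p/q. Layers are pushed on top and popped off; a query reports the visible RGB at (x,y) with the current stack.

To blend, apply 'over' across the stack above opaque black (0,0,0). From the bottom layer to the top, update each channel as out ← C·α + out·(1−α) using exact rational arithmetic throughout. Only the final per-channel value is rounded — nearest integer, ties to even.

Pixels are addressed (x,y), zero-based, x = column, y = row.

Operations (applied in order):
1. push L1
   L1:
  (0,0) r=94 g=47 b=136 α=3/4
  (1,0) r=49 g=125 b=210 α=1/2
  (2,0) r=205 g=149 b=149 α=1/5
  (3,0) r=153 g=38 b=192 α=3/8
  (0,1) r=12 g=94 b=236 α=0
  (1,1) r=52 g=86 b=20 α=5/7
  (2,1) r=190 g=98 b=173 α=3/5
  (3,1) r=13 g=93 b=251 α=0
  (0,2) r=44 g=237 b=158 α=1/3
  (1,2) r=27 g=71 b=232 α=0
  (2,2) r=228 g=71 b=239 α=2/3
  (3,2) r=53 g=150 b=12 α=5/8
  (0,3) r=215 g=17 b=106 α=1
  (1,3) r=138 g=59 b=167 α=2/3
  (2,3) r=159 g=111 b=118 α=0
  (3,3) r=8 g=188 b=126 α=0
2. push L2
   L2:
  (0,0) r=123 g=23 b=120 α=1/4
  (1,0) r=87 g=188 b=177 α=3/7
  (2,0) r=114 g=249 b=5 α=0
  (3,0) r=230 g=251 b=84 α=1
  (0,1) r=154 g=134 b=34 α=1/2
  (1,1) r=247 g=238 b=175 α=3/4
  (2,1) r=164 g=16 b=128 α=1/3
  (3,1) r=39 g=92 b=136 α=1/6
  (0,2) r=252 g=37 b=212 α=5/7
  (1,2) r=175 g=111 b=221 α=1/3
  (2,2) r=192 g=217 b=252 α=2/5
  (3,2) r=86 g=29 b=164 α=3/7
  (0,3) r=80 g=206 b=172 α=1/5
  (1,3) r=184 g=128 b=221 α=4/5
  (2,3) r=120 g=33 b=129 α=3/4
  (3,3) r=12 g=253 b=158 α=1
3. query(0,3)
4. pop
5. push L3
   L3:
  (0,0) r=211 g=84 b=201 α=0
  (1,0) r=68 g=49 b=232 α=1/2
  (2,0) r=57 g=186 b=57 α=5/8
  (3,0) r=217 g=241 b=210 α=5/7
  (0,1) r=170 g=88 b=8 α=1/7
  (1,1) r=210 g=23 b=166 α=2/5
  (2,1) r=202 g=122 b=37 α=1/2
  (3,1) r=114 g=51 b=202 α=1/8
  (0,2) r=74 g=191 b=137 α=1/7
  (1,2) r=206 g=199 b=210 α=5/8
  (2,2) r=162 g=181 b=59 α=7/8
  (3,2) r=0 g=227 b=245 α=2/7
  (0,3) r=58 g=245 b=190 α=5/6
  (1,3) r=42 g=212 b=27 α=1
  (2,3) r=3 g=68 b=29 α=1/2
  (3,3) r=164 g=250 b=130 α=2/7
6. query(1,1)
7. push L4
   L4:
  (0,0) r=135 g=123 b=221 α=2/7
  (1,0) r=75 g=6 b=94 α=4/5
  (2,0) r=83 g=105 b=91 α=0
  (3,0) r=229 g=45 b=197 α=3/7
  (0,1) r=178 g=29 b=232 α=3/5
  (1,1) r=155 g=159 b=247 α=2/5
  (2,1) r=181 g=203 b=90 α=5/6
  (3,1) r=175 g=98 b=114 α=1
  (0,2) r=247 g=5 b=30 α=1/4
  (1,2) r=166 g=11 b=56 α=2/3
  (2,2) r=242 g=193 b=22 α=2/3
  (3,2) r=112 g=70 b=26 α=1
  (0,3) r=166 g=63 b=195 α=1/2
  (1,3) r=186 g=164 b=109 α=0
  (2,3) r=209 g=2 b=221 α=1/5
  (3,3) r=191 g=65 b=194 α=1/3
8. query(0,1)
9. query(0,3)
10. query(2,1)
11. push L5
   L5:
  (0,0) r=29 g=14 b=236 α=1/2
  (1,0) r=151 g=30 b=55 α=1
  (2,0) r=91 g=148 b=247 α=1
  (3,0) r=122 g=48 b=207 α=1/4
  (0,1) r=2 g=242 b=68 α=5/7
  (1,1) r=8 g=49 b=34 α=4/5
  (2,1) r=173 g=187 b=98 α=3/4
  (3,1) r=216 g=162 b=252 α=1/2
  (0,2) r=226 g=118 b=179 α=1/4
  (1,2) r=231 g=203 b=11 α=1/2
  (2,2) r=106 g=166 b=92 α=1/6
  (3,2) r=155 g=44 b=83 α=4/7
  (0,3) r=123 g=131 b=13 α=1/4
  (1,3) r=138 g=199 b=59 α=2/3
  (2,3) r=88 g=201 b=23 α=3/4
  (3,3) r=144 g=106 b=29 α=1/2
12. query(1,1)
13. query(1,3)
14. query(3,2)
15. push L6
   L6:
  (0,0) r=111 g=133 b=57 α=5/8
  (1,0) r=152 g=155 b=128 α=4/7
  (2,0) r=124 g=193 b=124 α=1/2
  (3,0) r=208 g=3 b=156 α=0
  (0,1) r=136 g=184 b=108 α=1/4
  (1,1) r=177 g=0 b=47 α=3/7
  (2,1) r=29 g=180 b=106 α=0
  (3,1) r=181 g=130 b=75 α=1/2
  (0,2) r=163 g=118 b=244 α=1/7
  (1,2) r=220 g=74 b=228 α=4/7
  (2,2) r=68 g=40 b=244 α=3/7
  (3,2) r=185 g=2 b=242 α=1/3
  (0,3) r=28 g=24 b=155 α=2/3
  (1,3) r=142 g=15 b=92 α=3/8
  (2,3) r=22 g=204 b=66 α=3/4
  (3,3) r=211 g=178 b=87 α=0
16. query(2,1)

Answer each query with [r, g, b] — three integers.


query (0,3) [L1,L2] — begin 0,0,0
+L1 (α=1) → [215, 17, 106]
+L2 (α=1/5) → [188, 274/5, 596/5]
→ [188, 55, 119]

at x=1,y=1 over L1,L3:
L1 α=5/7: [260/7, 430/7, 100/7]
L3 α=2/5: [744/7, 1612/35, 2624/35]
= [106, 46, 75]

query (0,1) [L1,L3,L4] — begin 0,0,0
+L1 (α=0) → [0, 0, 0]
+L3 (α=1/7) → [170/7, 88/7, 8/7]
+L4 (α=3/5) → [4078/35, 157/7, 4888/35]
→ [117, 22, 140]

query (0,3) [L1,L3,L4] — begin 0,0,0
+L1 (α=1) → [215, 17, 106]
+L3 (α=5/6) → [505/6, 207, 176]
+L4 (α=1/2) → [1501/12, 135, 371/2]
= [125, 135, 186]

(2,1) stack=L1,L3,L4; from [0,0,0]:
L1 α=3/5: [114, 294/5, 519/5]
L3 α=1/2: [158, 452/5, 352/5]
L4 α=5/6: [1063/6, 5527/30, 1301/15]
→ [177, 184, 87]

at x=1,y=1 over L1,L3,L4,L5:
+L1 (α=5/7) → [260/7, 430/7, 100/7]
+L3 (α=2/5) → [744/7, 1612/35, 2624/35]
+L4 (α=2/5) → [4402/35, 15966/175, 25162/175]
+L5 (α=4/5) → [5522/175, 50266/875, 48962/875]
= [32, 57, 56]

query (1,3) [L1,L3,L4,L5] — begin 0,0,0
L1 α=2/3: [92, 118/3, 334/3]
L3 α=1: [42, 212, 27]
L4 α=0: [42, 212, 27]
L5 α=2/3: [106, 610/3, 145/3]
= [106, 203, 48]

(3,2) stack=L1,L3,L4,L5; from [0,0,0]:
+L1 (α=5/8) → [265/8, 375/4, 15/2]
+L3 (α=2/7) → [1325/56, 3691/28, 1055/14]
+L4 (α=1) → [112, 70, 26]
+L5 (α=4/7) → [956/7, 386/7, 410/7]
= [137, 55, 59]

query (2,1) [L1,L3,L4,L5,L6] — begin 0,0,0
L1 α=3/5: [114, 294/5, 519/5]
L3 α=1/2: [158, 452/5, 352/5]
L4 α=5/6: [1063/6, 5527/30, 1301/15]
L5 α=3/4: [4177/24, 22357/120, 5711/60]
L6 α=0: [4177/24, 22357/120, 5711/60]
rounded: [174, 186, 95]


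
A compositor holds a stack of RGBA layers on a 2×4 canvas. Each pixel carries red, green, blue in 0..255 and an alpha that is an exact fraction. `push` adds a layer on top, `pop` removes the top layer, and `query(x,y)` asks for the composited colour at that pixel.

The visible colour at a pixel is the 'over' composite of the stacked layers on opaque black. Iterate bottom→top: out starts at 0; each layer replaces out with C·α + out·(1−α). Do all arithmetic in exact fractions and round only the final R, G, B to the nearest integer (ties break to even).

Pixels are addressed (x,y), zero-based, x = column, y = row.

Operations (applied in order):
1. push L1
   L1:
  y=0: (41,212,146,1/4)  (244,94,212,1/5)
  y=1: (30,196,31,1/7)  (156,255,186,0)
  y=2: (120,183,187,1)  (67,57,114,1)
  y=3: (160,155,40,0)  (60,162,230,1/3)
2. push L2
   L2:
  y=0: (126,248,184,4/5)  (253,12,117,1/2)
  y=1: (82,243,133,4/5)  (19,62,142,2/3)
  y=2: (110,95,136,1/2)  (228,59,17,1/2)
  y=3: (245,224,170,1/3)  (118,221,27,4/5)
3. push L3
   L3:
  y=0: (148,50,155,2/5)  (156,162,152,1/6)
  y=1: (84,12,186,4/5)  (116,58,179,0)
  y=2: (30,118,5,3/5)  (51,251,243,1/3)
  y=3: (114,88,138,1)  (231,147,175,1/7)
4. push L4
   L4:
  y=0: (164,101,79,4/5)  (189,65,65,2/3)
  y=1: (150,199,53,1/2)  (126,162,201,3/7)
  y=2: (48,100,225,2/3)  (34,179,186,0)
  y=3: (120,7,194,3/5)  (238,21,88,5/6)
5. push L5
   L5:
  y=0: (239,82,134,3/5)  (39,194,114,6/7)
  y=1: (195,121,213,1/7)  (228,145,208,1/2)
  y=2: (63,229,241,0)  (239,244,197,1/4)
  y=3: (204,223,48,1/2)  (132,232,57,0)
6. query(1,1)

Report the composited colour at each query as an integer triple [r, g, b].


query (1,1) [L1,L2,L3,L4,L5] — begin 0,0,0
after L1 α=0: [0, 0, 0]
after L2 α=2/3: [38/3, 124/3, 284/3]
after L3 α=0: [38/3, 124/3, 284/3]
after L4 α=3/7: [1286/21, 1954/21, 2945/21]
after L5 α=1/2: [3037/21, 4999/42, 7313/42]
= [145, 119, 174]


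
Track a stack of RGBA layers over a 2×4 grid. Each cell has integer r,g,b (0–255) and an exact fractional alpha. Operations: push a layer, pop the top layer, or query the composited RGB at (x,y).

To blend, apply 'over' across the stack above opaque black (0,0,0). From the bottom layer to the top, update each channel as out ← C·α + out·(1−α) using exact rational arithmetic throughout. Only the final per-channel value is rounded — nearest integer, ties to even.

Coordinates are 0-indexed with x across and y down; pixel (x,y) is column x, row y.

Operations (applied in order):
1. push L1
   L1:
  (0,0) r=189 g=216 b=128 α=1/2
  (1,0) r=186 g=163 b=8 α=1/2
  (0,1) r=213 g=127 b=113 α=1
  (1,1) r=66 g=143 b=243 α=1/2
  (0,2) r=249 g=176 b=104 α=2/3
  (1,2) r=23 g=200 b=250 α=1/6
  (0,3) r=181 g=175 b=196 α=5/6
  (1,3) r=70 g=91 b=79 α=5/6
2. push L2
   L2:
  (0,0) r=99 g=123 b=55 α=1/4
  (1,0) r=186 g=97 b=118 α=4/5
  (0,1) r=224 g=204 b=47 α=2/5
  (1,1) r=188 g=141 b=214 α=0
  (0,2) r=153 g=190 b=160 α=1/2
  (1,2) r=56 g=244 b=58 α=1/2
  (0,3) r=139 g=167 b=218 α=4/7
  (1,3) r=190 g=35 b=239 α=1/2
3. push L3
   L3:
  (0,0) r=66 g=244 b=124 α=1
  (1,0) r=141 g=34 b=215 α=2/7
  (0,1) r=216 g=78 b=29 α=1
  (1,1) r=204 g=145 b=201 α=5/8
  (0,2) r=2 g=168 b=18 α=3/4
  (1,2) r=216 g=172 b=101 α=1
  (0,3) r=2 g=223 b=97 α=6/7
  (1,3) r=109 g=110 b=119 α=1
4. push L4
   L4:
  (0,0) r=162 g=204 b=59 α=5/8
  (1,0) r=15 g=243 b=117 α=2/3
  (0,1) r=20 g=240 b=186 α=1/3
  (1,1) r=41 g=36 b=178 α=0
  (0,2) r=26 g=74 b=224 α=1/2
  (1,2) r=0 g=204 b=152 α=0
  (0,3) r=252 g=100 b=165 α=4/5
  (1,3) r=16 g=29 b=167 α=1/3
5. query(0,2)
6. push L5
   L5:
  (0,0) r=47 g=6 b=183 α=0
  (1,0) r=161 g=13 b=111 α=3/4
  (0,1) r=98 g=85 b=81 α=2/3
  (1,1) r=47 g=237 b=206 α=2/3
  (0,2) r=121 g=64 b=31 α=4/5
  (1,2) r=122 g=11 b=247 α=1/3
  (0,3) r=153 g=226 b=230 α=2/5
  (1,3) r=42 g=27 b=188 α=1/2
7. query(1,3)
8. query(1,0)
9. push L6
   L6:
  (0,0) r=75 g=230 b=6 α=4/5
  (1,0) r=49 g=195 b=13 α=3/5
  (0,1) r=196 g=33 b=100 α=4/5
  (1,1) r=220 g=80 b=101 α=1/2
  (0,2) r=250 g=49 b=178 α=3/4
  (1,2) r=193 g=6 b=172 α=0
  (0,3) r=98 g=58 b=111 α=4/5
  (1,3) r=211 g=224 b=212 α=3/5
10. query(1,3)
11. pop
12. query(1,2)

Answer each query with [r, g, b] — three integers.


(0,2) stack=L1,L2,L3,L4; from [0,0,0]:
L1 α=2/3: [166, 352/3, 208/3]
L2 α=1/2: [319/2, 461/3, 344/3]
L3 α=3/4: [331/8, 1973/12, 253/6]
L4 α=1/2: [539/16, 2861/24, 1597/12]
= [34, 119, 133]

(1,3) stack=L1,L2,L3,L4,L5; from [0,0,0]:
+L1 (α=5/6) → [175/3, 455/6, 395/6]
+L2 (α=1/2) → [745/6, 665/12, 1829/12]
+L3 (α=1) → [109, 110, 119]
+L4 (α=1/3) → [78, 83, 135]
+L5 (α=1/2) → [60, 55, 323/2]
→ [60, 55, 162]

at x=1,y=0 over L1,L2,L3,L4,L5:
+L1 (α=1/2) → [93, 163/2, 4]
+L2 (α=4/5) → [837/5, 939/10, 476/5]
+L3 (α=2/7) → [1119/7, 1075/14, 906/7]
+L4 (α=2/3) → [443/7, 7879/42, 848/7]
+L5 (α=3/4) → [956/7, 9517/168, 3179/28]
→ [137, 57, 114]

(1,3) stack=L1,L2,L3,L4,L5,L6; from [0,0,0]:
after L1 α=5/6: [175/3, 455/6, 395/6]
after L2 α=1/2: [745/6, 665/12, 1829/12]
after L3 α=1: [109, 110, 119]
after L4 α=1/3: [78, 83, 135]
after L5 α=1/2: [60, 55, 323/2]
after L6 α=3/5: [753/5, 782/5, 959/5]
rounded: [151, 156, 192]

(1,2) stack=L1,L2,L3,L4,L5; from [0,0,0]:
+L1 (α=1/6) → [23/6, 100/3, 125/3]
+L2 (α=1/2) → [359/12, 416/3, 299/6]
+L3 (α=1) → [216, 172, 101]
+L4 (α=0) → [216, 172, 101]
+L5 (α=1/3) → [554/3, 355/3, 449/3]
rounded: [185, 118, 150]


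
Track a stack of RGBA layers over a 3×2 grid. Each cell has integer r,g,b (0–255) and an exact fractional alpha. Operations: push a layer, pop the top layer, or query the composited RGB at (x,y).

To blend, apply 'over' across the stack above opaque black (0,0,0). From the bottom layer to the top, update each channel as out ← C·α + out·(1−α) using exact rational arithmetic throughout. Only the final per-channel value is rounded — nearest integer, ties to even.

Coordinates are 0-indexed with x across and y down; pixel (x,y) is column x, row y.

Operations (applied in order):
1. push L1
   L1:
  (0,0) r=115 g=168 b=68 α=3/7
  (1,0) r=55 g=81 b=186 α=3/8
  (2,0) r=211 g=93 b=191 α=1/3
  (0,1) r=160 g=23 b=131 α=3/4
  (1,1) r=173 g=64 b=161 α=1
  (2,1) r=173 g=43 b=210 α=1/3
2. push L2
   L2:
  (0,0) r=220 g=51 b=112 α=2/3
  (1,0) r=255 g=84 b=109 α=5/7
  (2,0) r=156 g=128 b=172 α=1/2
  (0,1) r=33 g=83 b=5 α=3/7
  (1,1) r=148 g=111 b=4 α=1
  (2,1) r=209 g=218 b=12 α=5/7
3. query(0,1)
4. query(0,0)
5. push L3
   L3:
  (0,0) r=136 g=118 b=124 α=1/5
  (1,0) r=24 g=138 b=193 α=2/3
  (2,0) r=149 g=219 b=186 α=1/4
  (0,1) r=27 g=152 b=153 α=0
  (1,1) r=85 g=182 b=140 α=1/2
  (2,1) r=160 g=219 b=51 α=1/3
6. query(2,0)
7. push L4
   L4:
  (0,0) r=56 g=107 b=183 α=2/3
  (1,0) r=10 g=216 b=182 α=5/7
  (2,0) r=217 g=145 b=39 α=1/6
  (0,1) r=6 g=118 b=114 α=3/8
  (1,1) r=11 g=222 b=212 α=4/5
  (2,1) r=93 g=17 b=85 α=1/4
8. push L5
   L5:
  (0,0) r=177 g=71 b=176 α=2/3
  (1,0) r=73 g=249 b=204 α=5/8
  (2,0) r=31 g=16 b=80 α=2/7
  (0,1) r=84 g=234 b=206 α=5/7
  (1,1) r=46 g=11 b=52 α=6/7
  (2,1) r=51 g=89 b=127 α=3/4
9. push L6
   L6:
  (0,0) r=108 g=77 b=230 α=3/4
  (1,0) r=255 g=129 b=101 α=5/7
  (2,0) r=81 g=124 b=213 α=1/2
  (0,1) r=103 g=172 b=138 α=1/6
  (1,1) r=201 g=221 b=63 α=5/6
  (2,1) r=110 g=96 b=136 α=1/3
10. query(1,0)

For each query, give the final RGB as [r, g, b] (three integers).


(0,1) stack=L1,L2; from [0,0,0]:
after L1 α=3/4: [120, 69/4, 393/4]
after L2 α=3/7: [579/7, 318/7, 408/7]
rounded: [83, 45, 58]

query (0,0) [L1,L2] — begin 0,0,0
after L1 α=3/7: [345/7, 72, 204/7]
after L2 α=2/3: [3425/21, 58, 1772/21]
rounded: [163, 58, 84]

query (2,0) [L1,L2,L3] — begin 0,0,0
L1 α=1/3: [211/3, 31, 191/3]
L2 α=1/2: [679/6, 159/2, 707/6]
L3 α=1/4: [977/8, 915/8, 1079/8]
rounded: [122, 114, 135]

at x=1,y=0 over L1,L2,L3,L4,L5,L6:
after L1 α=3/8: [165/8, 243/8, 279/4]
after L2 α=5/7: [5265/28, 1923/28, 1369/14]
after L3 α=2/3: [2203/28, 3217/28, 6773/42]
after L4 α=5/7: [2903/98, 18337/98, 25883/147]
after L5 α=5/8: [44479/784, 177021/784, 75863/392]
after L6 α=5/7: [544279/2744, 429861/2744, 174843/1372]
= [198, 157, 127]


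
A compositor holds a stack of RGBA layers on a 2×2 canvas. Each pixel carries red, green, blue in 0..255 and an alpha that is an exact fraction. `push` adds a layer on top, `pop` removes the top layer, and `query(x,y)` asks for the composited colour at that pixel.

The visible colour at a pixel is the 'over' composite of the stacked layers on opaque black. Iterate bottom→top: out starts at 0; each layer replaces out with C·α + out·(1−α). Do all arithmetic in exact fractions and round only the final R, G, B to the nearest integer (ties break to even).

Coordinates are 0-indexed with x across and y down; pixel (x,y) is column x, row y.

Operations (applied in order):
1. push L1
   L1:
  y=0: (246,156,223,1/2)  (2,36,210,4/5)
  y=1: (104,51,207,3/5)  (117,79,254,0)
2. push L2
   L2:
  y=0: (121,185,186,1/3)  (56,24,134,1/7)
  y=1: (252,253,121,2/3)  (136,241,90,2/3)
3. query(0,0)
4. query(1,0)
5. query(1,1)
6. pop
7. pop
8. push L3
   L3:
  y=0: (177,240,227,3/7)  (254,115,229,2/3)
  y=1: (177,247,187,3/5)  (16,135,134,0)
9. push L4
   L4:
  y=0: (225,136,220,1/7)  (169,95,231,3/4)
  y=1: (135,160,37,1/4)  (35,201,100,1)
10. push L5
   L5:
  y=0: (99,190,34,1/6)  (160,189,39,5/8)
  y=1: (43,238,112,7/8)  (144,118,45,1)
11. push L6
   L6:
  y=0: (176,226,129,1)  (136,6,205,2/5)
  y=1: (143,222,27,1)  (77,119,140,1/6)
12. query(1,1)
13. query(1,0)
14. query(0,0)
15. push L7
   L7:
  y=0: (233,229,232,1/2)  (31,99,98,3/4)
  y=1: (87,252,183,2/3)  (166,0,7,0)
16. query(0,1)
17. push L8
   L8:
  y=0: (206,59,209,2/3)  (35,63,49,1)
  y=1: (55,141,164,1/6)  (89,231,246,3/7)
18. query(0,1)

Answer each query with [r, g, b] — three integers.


(0,0) stack=L1,L2; from [0,0,0]:
after L1 α=1/2: [123, 78, 223/2]
after L2 α=1/3: [367/3, 341/3, 409/3]
→ [122, 114, 136]

at x=1,y=0 over L1,L2:
after L1 α=4/5: [8/5, 144/5, 168]
after L2 α=1/7: [328/35, 984/35, 1142/7]
→ [9, 28, 163]

at x=1,y=1 over L1,L2:
after L1 α=0: [0, 0, 0]
after L2 α=2/3: [272/3, 482/3, 60]
rounded: [91, 161, 60]

at x=1,y=1 over L3,L4,L5,L6:
after L3 α=0: [0, 0, 0]
after L4 α=1: [35, 201, 100]
after L5 α=1: [144, 118, 45]
after L6 α=1/6: [797/6, 709/6, 365/6]
= [133, 118, 61]

(1,0) stack=L3,L4,L5,L6; from [0,0,0]:
L3 α=2/3: [508/3, 230/3, 458/3]
L4 α=3/4: [2029/12, 1085/12, 2537/12]
L5 α=5/8: [5229/32, 4865/32, 3317/32]
L6 α=2/5: [24391/160, 14979/160, 23071/160]
rounded: [152, 94, 144]

query (0,0) [L3,L4,L5,L6] — begin 0,0,0
after L3 α=3/7: [531/7, 720/7, 681/7]
after L4 α=1/7: [4761/49, 5272/49, 5626/49]
after L5 α=1/6: [4776/49, 5945/49, 4966/49]
after L6 α=1: [176, 226, 129]
= [176, 226, 129]

at x=0,y=1 over L3,L4,L5,L6,L7:
+L3 (α=3/5) → [531/5, 741/5, 561/5]
+L4 (α=1/4) → [567/5, 3023/20, 467/5]
+L5 (α=7/8) → [259/5, 36343/160, 4387/40]
+L6 (α=1) → [143, 222, 27]
+L7 (α=2/3) → [317/3, 242, 131]
→ [106, 242, 131]

at x=0,y=1 over L3,L4,L5,L6,L7,L8:
after L3 α=3/5: [531/5, 741/5, 561/5]
after L4 α=1/4: [567/5, 3023/20, 467/5]
after L5 α=7/8: [259/5, 36343/160, 4387/40]
after L6 α=1: [143, 222, 27]
after L7 α=2/3: [317/3, 242, 131]
after L8 α=1/6: [875/9, 1351/6, 273/2]
rounded: [97, 225, 136]


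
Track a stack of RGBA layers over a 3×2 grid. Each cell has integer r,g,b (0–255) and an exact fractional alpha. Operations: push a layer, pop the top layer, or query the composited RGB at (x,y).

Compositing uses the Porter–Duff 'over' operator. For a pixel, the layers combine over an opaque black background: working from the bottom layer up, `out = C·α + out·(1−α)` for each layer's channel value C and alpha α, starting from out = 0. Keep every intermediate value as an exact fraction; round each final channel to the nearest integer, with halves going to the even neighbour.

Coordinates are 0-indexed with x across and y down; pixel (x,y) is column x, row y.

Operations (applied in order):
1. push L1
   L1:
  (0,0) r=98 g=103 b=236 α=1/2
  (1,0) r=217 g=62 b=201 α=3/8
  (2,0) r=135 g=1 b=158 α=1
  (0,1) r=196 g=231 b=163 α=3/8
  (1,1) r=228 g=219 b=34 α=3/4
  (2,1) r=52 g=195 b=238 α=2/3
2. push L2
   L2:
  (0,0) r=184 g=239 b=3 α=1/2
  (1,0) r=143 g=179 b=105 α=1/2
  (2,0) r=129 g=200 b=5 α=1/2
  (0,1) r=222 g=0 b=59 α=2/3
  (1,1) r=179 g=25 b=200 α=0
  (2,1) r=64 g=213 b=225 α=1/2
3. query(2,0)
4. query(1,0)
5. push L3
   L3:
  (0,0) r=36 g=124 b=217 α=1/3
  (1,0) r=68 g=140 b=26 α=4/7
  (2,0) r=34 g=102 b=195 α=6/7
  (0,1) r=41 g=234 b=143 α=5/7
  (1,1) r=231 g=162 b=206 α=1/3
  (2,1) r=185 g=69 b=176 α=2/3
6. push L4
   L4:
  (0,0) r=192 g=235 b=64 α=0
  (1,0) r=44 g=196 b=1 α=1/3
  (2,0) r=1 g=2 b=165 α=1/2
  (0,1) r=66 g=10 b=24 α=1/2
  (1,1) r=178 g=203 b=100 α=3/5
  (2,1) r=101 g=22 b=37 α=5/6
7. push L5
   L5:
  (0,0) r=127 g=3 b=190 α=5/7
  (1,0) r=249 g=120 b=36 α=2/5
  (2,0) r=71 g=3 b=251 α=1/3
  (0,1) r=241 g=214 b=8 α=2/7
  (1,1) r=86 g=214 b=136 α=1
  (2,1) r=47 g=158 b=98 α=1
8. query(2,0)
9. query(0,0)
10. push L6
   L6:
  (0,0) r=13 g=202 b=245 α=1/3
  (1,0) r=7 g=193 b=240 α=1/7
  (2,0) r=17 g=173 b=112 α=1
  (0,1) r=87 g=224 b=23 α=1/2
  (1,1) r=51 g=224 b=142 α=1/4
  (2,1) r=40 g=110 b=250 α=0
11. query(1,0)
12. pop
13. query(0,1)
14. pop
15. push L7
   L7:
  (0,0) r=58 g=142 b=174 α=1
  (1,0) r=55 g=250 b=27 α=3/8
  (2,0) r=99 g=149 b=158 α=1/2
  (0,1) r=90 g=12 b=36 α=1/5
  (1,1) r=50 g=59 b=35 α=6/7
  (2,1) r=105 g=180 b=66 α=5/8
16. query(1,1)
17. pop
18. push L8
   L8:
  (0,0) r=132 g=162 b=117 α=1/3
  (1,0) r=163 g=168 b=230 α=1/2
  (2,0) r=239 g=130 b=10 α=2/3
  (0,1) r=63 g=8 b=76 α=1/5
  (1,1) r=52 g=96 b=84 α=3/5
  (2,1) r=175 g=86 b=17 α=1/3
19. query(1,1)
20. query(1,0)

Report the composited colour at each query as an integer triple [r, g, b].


query (2,0) [L1,L2] — begin 0,0,0
after L1 α=1: [135, 1, 158]
after L2 α=1/2: [132, 201/2, 163/2]
rounded: [132, 100, 82]

at x=1,y=0 over L1,L2:
+L1 (α=3/8) → [651/8, 93/4, 603/8]
+L2 (α=1/2) → [1795/16, 809/8, 1443/16]
= [112, 101, 90]

query (2,0) [L1,L2,L3,L4,L5] — begin 0,0,0
+L1 (α=1) → [135, 1, 158]
+L2 (α=1/2) → [132, 201/2, 163/2]
+L3 (α=6/7) → [48, 1425/14, 2503/14]
+L4 (α=1/2) → [49/2, 1453/28, 4813/28]
+L5 (α=1/3) → [40, 1495/42, 8327/42]
rounded: [40, 36, 198]

(0,0) stack=L1,L2,L3,L4,L5; from [0,0,0]:
after L1 α=1/2: [49, 103/2, 118]
after L2 α=1/2: [233/2, 581/4, 121/2]
after L3 α=1/3: [269/3, 829/6, 338/3]
after L4 α=0: [269/3, 829/6, 338/3]
after L5 α=5/7: [349/3, 874/21, 3526/21]
rounded: [116, 42, 168]

query (1,0) [L1,L2,L3,L4,L5,L6] — begin 0,0,0
L1 α=3/8: [651/8, 93/4, 603/8]
L2 α=1/2: [1795/16, 809/8, 1443/16]
L3 α=4/7: [1391/16, 6907/56, 5993/112]
L4 α=1/3: [581/8, 12395/84, 6049/168]
L5 α=2/5: [5727/40, 3823/28, 10081/280]
L6 α=1/7: [17321/140, 14171/98, 63843/980]
= [124, 145, 65]

query (0,1) [L1,L2,L3,L4,L5] — begin 0,0,0
+L1 (α=3/8) → [147/2, 693/8, 489/8]
+L2 (α=2/3) → [345/2, 231/8, 1433/24]
+L3 (α=5/7) → [550/7, 4911/28, 10013/84]
+L4 (α=1/2) → [506/7, 5191/56, 12029/168]
+L5 (α=2/7) → [5904/49, 49923/392, 62833/1176]
rounded: [120, 127, 53]

query (1,1) [L1,L2,L3,L4,L7] — begin 0,0,0
+L1 (α=3/4) → [171, 657/4, 51/2]
+L2 (α=0) → [171, 657/4, 51/2]
+L3 (α=1/3) → [191, 327/2, 257/3]
+L4 (α=3/5) → [916/5, 936/5, 1414/15]
+L7 (α=6/7) → [2416/35, 2706/35, 652/15]
rounded: [69, 77, 43]

(1,1) stack=L1,L2,L3,L4,L8; from [0,0,0]:
after L1 α=3/4: [171, 657/4, 51/2]
after L2 α=0: [171, 657/4, 51/2]
after L3 α=1/3: [191, 327/2, 257/3]
after L4 α=3/5: [916/5, 936/5, 1414/15]
after L8 α=3/5: [2612/25, 3312/25, 6608/75]
= [104, 132, 88]

at x=1,y=0 over L1,L2,L3,L4,L8:
after L1 α=3/8: [651/8, 93/4, 603/8]
after L2 α=1/2: [1795/16, 809/8, 1443/16]
after L3 α=4/7: [1391/16, 6907/56, 5993/112]
after L4 α=1/3: [581/8, 12395/84, 6049/168]
after L8 α=1/2: [1885/16, 26507/168, 44689/336]
rounded: [118, 158, 133]


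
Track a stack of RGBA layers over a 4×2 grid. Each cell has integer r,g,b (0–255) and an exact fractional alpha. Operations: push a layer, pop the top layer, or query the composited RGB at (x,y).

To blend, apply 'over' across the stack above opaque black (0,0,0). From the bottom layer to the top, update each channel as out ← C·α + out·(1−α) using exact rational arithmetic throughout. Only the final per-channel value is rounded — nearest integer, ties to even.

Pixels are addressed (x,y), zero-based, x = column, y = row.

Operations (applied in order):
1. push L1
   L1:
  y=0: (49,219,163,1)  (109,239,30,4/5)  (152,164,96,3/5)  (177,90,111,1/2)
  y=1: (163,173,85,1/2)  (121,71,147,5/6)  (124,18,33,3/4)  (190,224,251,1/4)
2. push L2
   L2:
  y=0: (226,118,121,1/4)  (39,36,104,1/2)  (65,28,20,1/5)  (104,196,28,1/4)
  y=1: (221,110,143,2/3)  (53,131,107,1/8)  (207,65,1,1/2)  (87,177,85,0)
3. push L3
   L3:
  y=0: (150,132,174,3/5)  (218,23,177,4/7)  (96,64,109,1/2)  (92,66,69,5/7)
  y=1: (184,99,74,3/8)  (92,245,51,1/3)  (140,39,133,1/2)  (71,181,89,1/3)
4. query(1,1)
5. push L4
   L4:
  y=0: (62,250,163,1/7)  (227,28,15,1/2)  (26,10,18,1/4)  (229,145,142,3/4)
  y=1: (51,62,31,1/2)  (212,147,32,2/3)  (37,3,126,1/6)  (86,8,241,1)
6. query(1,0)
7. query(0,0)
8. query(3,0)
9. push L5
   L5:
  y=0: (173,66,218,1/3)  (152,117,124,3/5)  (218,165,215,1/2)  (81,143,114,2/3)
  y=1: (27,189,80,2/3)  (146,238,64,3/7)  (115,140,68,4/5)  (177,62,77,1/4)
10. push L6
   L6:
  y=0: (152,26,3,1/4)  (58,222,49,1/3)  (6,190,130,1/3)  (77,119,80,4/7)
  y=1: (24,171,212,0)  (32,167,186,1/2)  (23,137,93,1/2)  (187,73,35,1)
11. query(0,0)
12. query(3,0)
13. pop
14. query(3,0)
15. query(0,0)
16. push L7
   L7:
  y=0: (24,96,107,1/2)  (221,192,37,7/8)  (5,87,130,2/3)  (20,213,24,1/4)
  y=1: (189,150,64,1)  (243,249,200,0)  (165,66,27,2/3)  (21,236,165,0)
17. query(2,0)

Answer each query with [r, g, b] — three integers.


at x=1,y=1 over L1,L2,L3:
after L1 α=5/6: [605/6, 355/6, 245/2]
after L2 α=1/8: [4553/48, 3271/48, 1929/16]
after L3 α=1/3: [6761/72, 9151/72, 779/8]
rounded: [94, 127, 97]

query (1,0) [L1,L2,L3,L4] — begin 0,0,0
+L1 (α=4/5) → [436/5, 956/5, 24]
+L2 (α=1/2) → [631/10, 568/5, 64]
+L3 (α=4/7) → [10613/70, 2164/35, 900/7]
+L4 (α=1/2) → [26503/140, 1572/35, 1005/14]
= [189, 45, 72]

(0,0) stack=L1,L2,L3,L4; from [0,0,0]:
+L1 (α=1) → [49, 219, 163]
+L2 (α=1/4) → [373/4, 775/4, 305/2]
+L3 (α=3/5) → [1273/10, 1567/10, 827/5]
+L4 (α=1/7) → [4129/35, 5951/35, 5777/35]
rounded: [118, 170, 165]

(3,0) stack=L1,L2,L3,L4; from [0,0,0]:
+L1 (α=1/2) → [177/2, 45, 111/2]
+L2 (α=1/4) → [739/8, 331/4, 389/8]
+L3 (α=5/7) → [2579/28, 991/14, 1769/28]
+L4 (α=3/4) → [21815/112, 7081/56, 13697/112]
= [195, 126, 122]

(0,0) stack=L1,L2,L3,L4,L5,L6; from [0,0,0]:
+L1 (α=1) → [49, 219, 163]
+L2 (α=1/4) → [373/4, 775/4, 305/2]
+L3 (α=3/5) → [1273/10, 1567/10, 827/5]
+L4 (α=1/7) → [4129/35, 5951/35, 5777/35]
+L5 (α=1/3) → [4771/35, 14212/105, 19184/105]
+L6 (α=1/4) → [19633/140, 7561/70, 19289/140]
rounded: [140, 108, 138]

(3,0) stack=L1,L2,L3,L4,L5,L6; from [0,0,0]:
+L1 (α=1/2) → [177/2, 45, 111/2]
+L2 (α=1/4) → [739/8, 331/4, 389/8]
+L3 (α=5/7) → [2579/28, 991/14, 1769/28]
+L4 (α=3/4) → [21815/112, 7081/56, 13697/112]
+L5 (α=2/3) → [39959/336, 7699/56, 39233/336]
+L6 (α=4/7) → [74455/784, 49753/392, 75073/784]
→ [95, 127, 96]

at x=3,y=0 over L1,L2,L3,L4,L5:
L1 α=1/2: [177/2, 45, 111/2]
L2 α=1/4: [739/8, 331/4, 389/8]
L3 α=5/7: [2579/28, 991/14, 1769/28]
L4 α=3/4: [21815/112, 7081/56, 13697/112]
L5 α=2/3: [39959/336, 7699/56, 39233/336]
rounded: [119, 137, 117]

at x=0,y=0 over L1,L2,L3,L4,L5:
L1 α=1: [49, 219, 163]
L2 α=1/4: [373/4, 775/4, 305/2]
L3 α=3/5: [1273/10, 1567/10, 827/5]
L4 α=1/7: [4129/35, 5951/35, 5777/35]
L5 α=1/3: [4771/35, 14212/105, 19184/105]
rounded: [136, 135, 183]

(2,0) stack=L1,L2,L3,L4,L5,L7; from [0,0,0]:
+L1 (α=3/5) → [456/5, 492/5, 288/5]
+L2 (α=1/5) → [2149/25, 2108/25, 1252/25]
+L3 (α=1/2) → [4549/50, 1854/25, 3977/50]
+L4 (α=1/4) → [14947/200, 1453/25, 12831/200]
+L5 (α=1/2) → [58547/400, 2789/25, 55831/400]
+L7 (α=2/3) → [20849/400, 7139/75, 53277/400]
= [52, 95, 133]


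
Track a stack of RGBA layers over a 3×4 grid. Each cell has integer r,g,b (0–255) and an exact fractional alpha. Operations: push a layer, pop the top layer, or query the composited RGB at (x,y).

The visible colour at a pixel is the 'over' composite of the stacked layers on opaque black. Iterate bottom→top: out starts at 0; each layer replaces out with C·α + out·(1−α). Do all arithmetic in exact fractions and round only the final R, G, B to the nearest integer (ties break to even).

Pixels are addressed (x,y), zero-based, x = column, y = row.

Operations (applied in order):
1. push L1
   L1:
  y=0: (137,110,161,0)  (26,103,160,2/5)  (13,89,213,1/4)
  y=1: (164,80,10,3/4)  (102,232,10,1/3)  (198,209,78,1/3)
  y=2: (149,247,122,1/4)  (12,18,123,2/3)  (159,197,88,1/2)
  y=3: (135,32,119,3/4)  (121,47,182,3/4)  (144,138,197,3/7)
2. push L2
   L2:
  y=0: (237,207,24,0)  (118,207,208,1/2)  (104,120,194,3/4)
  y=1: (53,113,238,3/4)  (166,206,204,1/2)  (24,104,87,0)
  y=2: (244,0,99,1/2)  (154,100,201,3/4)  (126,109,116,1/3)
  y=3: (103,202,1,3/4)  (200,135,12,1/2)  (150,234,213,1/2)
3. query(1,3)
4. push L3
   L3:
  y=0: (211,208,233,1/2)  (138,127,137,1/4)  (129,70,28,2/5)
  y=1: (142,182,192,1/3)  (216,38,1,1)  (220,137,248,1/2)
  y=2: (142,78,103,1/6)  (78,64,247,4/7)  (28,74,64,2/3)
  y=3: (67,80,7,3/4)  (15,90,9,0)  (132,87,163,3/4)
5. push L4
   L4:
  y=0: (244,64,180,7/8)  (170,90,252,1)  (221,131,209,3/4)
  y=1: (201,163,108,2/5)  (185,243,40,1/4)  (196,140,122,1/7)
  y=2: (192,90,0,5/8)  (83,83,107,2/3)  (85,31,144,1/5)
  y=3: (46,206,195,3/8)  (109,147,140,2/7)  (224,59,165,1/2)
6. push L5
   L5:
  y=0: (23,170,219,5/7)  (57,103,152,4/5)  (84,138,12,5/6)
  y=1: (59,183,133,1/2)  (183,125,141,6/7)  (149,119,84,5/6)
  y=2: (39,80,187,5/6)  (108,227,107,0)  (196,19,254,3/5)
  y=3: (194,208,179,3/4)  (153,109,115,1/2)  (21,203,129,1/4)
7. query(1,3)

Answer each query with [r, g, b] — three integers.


at x=1,y=3 over L1,L2:
+L1 (α=3/4) → [363/4, 141/4, 273/2]
+L2 (α=1/2) → [1163/8, 681/8, 297/4]
→ [145, 85, 74]

at x=1,y=3 over L1,L2,L3,L4,L5:
L1 α=3/4: [363/4, 141/4, 273/2]
L2 α=1/2: [1163/8, 681/8, 297/4]
L3 α=0: [1163/8, 681/8, 297/4]
L4 α=2/7: [7559/56, 5757/56, 2605/28]
L5 α=1/2: [16127/112, 11861/112, 5825/56]
= [144, 106, 104]
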